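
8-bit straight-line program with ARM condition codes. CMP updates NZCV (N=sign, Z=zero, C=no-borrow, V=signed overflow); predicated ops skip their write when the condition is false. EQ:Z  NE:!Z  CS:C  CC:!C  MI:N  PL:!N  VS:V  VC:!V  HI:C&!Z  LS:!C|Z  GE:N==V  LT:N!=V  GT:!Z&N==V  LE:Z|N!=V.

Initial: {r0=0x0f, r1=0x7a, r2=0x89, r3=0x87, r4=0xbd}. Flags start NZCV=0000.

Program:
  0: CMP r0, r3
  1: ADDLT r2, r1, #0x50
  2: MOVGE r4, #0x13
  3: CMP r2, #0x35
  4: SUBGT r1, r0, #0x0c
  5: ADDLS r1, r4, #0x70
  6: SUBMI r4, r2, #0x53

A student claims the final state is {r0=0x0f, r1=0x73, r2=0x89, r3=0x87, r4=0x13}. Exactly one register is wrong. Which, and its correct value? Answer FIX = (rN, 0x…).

FIX = (r1, 0x7a)

[0] flags=1001 → (cmp)
[1] flags=1001 LT?F → skip
[2] flags=1001 GE?T → r4=0x13
[3] flags=0011 → (cmp)
[4] flags=0011 GT?F → skip
[5] flags=0011 LS?F → skip
[6] flags=0011 MI?F → skip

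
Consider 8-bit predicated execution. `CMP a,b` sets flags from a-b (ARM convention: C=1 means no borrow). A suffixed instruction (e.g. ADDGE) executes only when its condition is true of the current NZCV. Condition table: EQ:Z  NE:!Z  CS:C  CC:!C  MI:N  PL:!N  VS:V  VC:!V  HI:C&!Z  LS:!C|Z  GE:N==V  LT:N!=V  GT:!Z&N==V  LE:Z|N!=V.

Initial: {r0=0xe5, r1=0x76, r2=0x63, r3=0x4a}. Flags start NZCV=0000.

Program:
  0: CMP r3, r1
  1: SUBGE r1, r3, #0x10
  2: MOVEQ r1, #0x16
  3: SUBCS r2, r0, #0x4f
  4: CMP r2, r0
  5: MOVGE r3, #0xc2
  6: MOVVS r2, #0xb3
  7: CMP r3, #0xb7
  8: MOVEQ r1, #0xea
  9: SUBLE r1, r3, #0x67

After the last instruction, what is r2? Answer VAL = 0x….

[0] flags=1000 → (cmp)
[1] flags=1000 GE?F → skip
[2] flags=1000 EQ?F → skip
[3] flags=1000 CS?F → skip
[4] flags=0000 → (cmp)
[5] flags=0000 GE?T → r3=0xc2
[6] flags=0000 VS?F → skip
[7] flags=0010 → (cmp)
[8] flags=0010 EQ?F → skip
[9] flags=0010 LE?F → skip

VAL = 0x63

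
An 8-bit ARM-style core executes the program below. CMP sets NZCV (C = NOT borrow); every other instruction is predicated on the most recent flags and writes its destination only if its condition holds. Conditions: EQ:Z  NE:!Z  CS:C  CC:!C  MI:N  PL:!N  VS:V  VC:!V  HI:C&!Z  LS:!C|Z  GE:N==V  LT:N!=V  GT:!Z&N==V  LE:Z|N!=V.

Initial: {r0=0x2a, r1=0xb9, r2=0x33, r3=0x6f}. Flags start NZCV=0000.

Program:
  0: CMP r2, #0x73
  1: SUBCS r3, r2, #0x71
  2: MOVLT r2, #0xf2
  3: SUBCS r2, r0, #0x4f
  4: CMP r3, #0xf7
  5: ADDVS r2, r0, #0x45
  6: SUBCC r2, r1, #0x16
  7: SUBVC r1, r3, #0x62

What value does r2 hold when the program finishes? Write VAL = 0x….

VAL = 0xa3

[0] flags=1000 → (cmp)
[1] flags=1000 CS?F → skip
[2] flags=1000 LT?T → r2=0xf2
[3] flags=1000 CS?F → skip
[4] flags=0000 → (cmp)
[5] flags=0000 VS?F → skip
[6] flags=0000 CC?T → r2=0xa3
[7] flags=0000 VC?T → r1=0x0d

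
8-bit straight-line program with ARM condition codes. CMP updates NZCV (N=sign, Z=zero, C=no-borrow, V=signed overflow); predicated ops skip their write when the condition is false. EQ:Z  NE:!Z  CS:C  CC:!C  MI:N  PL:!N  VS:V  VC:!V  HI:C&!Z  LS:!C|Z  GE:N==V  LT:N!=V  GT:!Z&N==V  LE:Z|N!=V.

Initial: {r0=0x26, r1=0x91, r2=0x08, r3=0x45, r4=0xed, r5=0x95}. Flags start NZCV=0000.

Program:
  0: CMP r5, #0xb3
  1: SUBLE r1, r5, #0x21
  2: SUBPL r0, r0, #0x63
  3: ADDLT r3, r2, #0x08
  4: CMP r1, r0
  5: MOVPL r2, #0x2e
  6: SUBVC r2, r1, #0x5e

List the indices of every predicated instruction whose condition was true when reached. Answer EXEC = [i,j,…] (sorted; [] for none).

[0] flags=1000 → (cmp)
[1] flags=1000 LE?T → r1=0x74
[2] flags=1000 PL?F → skip
[3] flags=1000 LT?T → r3=0x10
[4] flags=0010 → (cmp)
[5] flags=0010 PL?T → r2=0x2e
[6] flags=0010 VC?T → r2=0x16

EXEC = [1,3,5,6]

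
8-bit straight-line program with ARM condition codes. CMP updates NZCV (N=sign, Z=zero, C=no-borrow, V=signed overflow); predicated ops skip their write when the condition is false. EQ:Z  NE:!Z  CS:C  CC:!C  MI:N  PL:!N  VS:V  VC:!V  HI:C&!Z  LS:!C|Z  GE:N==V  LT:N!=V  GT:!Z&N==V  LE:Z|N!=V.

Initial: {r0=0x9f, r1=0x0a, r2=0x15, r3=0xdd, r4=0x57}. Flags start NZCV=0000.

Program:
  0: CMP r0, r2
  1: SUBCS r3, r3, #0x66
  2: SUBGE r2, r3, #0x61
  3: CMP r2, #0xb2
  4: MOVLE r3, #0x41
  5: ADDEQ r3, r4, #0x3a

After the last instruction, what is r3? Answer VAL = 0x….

VAL = 0x77

[0] flags=1010 → (cmp)
[1] flags=1010 CS?T → r3=0x77
[2] flags=1010 GE?F → skip
[3] flags=0000 → (cmp)
[4] flags=0000 LE?F → skip
[5] flags=0000 EQ?F → skip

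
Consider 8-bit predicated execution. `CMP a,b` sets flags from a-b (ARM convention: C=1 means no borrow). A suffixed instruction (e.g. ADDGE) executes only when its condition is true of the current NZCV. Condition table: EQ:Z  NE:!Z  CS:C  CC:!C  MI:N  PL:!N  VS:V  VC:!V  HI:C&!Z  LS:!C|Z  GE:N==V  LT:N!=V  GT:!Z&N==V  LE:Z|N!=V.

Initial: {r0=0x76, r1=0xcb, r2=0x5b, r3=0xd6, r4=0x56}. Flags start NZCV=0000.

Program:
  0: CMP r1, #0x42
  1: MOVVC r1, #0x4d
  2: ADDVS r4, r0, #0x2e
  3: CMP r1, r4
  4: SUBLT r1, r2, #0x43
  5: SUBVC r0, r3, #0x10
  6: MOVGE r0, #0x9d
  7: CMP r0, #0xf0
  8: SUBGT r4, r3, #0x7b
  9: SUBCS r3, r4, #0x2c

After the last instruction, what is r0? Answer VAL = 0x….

VAL = 0xc6

0: ✓ CMP  NZCV=1010
1: ✓ MOVVC  r1←0x4d
2: · ADDVS
3: ✓ CMP  NZCV=1000
4: ✓ SUBLT  r1←0x18
5: ✓ SUBVC  r0←0xc6
6: · MOVGE
7: ✓ CMP  NZCV=1000
8: · SUBGT
9: · SUBCS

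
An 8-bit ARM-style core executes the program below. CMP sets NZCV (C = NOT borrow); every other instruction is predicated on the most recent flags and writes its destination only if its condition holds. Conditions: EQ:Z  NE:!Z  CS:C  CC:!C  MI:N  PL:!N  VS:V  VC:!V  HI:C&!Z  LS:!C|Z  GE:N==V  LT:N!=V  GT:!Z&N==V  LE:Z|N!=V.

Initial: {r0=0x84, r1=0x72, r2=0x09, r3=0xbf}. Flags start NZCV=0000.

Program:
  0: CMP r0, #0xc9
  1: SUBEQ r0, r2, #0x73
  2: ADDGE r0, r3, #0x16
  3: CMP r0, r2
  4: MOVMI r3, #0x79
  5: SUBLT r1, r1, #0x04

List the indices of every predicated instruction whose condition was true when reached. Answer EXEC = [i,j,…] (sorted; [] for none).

0: ✓ CMP  NZCV=1000
1: · SUBEQ
2: · ADDGE
3: ✓ CMP  NZCV=0011
4: · MOVMI
5: ✓ SUBLT  r1←0x6e

EXEC = [5]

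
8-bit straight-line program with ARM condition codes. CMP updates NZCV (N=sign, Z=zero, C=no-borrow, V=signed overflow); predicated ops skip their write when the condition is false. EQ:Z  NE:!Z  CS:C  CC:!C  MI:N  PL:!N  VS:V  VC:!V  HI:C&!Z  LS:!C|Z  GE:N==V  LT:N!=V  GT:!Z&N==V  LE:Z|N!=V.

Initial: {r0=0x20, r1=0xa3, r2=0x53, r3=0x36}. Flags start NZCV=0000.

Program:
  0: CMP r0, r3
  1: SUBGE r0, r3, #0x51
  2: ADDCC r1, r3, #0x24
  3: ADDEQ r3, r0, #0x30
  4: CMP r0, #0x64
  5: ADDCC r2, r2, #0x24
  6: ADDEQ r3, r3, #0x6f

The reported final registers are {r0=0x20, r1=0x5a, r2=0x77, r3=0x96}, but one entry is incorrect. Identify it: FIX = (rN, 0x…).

FIX = (r3, 0x36)

0: ✓ CMP  NZCV=1000
1: · SUBGE
2: ✓ ADDCC  r1←0x5a
3: · ADDEQ
4: ✓ CMP  NZCV=1000
5: ✓ ADDCC  r2←0x77
6: · ADDEQ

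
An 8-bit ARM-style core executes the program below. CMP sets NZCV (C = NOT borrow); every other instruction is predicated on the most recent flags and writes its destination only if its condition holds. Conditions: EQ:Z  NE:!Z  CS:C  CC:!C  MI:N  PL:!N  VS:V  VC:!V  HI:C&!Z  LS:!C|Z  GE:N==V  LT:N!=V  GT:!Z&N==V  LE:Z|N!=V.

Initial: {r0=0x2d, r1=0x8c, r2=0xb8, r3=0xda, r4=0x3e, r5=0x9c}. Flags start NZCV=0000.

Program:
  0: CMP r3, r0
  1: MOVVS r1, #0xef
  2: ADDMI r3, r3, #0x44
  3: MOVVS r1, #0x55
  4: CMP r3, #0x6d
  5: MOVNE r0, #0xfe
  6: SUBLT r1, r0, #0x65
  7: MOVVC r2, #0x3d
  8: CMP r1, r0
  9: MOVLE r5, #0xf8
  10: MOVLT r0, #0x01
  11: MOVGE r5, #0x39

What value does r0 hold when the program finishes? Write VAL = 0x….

0: ✓ CMP  NZCV=1010
1: · MOVVS
2: ✓ ADDMI  r3←0x1e
3: · MOVVS
4: ✓ CMP  NZCV=1000
5: ✓ MOVNE  r0←0xfe
6: ✓ SUBLT  r1←0x99
7: ✓ MOVVC  r2←0x3d
8: ✓ CMP  NZCV=1000
9: ✓ MOVLE  r5←0xf8
10: ✓ MOVLT  r0←0x01
11: · MOVGE

VAL = 0x01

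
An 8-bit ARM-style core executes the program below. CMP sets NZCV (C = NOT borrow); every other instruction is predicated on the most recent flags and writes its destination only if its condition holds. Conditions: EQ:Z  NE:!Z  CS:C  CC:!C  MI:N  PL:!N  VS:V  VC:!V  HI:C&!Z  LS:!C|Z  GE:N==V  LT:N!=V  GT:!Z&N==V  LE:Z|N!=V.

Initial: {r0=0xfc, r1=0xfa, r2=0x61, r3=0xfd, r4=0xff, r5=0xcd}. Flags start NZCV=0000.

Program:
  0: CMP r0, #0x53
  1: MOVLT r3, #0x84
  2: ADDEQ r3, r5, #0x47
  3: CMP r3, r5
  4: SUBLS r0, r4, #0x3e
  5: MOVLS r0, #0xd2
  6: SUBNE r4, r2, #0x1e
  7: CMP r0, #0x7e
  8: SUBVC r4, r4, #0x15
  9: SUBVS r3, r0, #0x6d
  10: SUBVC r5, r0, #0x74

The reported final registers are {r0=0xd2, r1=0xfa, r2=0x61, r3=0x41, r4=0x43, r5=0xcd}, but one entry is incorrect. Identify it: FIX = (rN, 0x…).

FIX = (r3, 0x65)

0: ✓ CMP  NZCV=1010
1: ✓ MOVLT  r3←0x84
2: · ADDEQ
3: ✓ CMP  NZCV=1000
4: ✓ SUBLS  r0←0xc1
5: ✓ MOVLS  r0←0xd2
6: ✓ SUBNE  r4←0x43
7: ✓ CMP  NZCV=0011
8: · SUBVC
9: ✓ SUBVS  r3←0x65
10: · SUBVC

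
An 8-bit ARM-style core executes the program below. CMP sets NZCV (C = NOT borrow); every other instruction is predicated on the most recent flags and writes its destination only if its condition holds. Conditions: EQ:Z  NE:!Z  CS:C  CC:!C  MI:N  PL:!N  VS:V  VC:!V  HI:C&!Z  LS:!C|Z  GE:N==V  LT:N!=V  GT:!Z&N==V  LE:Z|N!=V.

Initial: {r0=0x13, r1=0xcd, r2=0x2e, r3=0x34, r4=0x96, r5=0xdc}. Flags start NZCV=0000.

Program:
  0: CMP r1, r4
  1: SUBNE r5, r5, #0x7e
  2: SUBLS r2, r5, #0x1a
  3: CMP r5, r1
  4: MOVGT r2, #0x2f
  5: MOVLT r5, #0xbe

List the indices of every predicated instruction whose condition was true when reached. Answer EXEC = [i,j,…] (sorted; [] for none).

EXEC = [1,4]

[0] flags=0010 → (cmp)
[1] flags=0010 NE?T → r5=0x5e
[2] flags=0010 LS?F → skip
[3] flags=1001 → (cmp)
[4] flags=1001 GT?T → r2=0x2f
[5] flags=1001 LT?F → skip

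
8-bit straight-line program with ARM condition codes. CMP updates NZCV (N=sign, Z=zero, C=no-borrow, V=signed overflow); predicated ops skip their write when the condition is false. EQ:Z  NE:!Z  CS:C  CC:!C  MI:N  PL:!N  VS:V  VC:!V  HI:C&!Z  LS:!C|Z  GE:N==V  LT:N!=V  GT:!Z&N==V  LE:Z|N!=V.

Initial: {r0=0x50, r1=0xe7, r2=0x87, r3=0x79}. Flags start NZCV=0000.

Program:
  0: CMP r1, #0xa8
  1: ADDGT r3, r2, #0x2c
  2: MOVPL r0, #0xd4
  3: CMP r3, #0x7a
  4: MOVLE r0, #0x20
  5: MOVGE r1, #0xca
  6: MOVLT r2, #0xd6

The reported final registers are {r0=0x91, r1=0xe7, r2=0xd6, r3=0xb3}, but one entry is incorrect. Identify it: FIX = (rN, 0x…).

FIX = (r0, 0x20)

[0] flags=0010 → (cmp)
[1] flags=0010 GT?T → r3=0xb3
[2] flags=0010 PL?T → r0=0xd4
[3] flags=0011 → (cmp)
[4] flags=0011 LE?T → r0=0x20
[5] flags=0011 GE?F → skip
[6] flags=0011 LT?T → r2=0xd6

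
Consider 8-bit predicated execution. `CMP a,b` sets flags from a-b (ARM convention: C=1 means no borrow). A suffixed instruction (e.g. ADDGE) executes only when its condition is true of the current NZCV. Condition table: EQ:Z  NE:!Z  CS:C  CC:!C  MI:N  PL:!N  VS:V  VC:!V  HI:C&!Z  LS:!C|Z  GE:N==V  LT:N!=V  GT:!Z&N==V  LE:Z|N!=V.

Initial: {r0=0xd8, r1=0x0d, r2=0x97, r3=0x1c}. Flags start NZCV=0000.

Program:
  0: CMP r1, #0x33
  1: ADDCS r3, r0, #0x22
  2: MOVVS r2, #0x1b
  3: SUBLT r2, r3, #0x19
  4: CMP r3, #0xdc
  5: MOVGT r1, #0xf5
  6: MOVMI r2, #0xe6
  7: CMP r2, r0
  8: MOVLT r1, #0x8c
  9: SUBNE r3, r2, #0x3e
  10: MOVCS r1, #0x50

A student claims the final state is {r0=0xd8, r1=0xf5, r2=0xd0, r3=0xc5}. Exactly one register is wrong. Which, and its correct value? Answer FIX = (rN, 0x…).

[0] flags=1000 → (cmp)
[1] flags=1000 CS?F → skip
[2] flags=1000 VS?F → skip
[3] flags=1000 LT?T → r2=0x03
[4] flags=0000 → (cmp)
[5] flags=0000 GT?T → r1=0xf5
[6] flags=0000 MI?F → skip
[7] flags=0000 → (cmp)
[8] flags=0000 LT?F → skip
[9] flags=0000 NE?T → r3=0xc5
[10] flags=0000 CS?F → skip

FIX = (r2, 0x03)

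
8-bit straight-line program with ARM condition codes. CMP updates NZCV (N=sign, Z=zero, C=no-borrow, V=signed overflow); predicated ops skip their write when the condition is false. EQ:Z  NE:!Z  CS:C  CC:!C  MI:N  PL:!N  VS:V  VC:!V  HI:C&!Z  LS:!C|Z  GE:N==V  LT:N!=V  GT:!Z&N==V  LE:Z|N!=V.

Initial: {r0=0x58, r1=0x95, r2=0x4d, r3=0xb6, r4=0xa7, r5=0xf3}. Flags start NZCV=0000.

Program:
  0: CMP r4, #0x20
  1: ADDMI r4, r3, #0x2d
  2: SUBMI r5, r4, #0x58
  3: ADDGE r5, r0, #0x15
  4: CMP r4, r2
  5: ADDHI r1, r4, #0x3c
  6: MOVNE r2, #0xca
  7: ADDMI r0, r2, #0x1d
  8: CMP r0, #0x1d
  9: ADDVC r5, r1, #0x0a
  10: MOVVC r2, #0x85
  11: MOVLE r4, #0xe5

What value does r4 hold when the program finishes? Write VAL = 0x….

VAL = 0xe5

[0] flags=1010 → (cmp)
[1] flags=1010 MI?T → r4=0xe3
[2] flags=1010 MI?T → r5=0x8b
[3] flags=1010 GE?F → skip
[4] flags=1010 → (cmp)
[5] flags=1010 HI?T → r1=0x1f
[6] flags=1010 NE?T → r2=0xca
[7] flags=1010 MI?T → r0=0xe7
[8] flags=1010 → (cmp)
[9] flags=1010 VC?T → r5=0x29
[10] flags=1010 VC?T → r2=0x85
[11] flags=1010 LE?T → r4=0xe5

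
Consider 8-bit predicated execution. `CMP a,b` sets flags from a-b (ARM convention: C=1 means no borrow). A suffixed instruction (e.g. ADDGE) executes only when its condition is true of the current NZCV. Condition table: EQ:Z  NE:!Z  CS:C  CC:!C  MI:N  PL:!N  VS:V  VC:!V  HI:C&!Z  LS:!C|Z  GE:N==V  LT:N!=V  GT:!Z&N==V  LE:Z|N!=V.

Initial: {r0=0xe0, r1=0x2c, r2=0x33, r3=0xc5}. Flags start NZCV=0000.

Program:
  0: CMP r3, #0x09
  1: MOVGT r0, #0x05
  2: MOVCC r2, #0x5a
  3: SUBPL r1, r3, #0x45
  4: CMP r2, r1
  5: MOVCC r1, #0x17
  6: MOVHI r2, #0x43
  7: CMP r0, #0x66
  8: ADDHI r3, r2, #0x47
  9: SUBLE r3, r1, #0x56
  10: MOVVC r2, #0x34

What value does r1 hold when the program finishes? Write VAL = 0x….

0: ✓ CMP  NZCV=1010
1: · MOVGT
2: · MOVCC
3: · SUBPL
4: ✓ CMP  NZCV=0010
5: · MOVCC
6: ✓ MOVHI  r2←0x43
7: ✓ CMP  NZCV=0011
8: ✓ ADDHI  r3←0x8a
9: ✓ SUBLE  r3←0xd6
10: · MOVVC

VAL = 0x2c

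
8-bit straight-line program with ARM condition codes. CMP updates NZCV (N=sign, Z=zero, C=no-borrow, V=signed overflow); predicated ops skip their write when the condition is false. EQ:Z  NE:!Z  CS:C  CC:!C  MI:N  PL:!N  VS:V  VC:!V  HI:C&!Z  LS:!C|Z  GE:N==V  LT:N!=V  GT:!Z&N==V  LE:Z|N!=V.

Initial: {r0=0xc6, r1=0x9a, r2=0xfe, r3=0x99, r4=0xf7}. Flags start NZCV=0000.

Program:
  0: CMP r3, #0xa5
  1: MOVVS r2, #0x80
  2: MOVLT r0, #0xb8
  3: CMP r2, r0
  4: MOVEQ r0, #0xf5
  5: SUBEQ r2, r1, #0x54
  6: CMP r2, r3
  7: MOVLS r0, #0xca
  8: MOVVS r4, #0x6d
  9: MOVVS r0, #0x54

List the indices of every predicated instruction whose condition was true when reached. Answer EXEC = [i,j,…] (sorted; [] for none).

0: ✓ CMP  NZCV=1000
1: · MOVVS
2: ✓ MOVLT  r0←0xb8
3: ✓ CMP  NZCV=0010
4: · MOVEQ
5: · SUBEQ
6: ✓ CMP  NZCV=0010
7: · MOVLS
8: · MOVVS
9: · MOVVS

EXEC = [2]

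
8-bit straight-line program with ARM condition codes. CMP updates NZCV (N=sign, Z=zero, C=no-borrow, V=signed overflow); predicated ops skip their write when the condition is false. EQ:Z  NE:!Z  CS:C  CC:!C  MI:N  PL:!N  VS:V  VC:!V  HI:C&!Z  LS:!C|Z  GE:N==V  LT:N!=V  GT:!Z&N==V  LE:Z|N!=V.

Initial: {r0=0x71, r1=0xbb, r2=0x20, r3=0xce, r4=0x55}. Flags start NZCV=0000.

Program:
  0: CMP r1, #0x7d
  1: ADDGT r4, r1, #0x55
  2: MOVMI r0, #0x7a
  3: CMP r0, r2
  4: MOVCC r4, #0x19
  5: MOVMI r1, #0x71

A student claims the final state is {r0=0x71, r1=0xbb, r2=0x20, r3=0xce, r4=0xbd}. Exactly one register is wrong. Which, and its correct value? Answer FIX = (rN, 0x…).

FIX = (r4, 0x55)

0: ✓ CMP  NZCV=0011
1: · ADDGT
2: · MOVMI
3: ✓ CMP  NZCV=0010
4: · MOVCC
5: · MOVMI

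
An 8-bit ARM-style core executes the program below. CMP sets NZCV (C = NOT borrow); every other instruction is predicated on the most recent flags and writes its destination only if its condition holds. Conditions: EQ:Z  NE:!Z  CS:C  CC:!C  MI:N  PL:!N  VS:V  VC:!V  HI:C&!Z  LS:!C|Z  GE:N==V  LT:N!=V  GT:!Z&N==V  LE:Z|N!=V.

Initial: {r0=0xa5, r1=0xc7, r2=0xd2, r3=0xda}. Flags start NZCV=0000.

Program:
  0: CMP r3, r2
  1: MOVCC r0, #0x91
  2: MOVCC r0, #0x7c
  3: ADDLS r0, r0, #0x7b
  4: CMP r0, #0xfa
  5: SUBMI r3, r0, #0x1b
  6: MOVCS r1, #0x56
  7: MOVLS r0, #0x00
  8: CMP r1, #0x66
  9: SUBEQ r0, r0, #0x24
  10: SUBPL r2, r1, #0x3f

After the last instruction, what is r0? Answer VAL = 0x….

0: ✓ CMP  NZCV=0010
1: · MOVCC
2: · MOVCC
3: · ADDLS
4: ✓ CMP  NZCV=1000
5: ✓ SUBMI  r3←0x8a
6: · MOVCS
7: ✓ MOVLS  r0←0x00
8: ✓ CMP  NZCV=0011
9: · SUBEQ
10: ✓ SUBPL  r2←0x88

VAL = 0x00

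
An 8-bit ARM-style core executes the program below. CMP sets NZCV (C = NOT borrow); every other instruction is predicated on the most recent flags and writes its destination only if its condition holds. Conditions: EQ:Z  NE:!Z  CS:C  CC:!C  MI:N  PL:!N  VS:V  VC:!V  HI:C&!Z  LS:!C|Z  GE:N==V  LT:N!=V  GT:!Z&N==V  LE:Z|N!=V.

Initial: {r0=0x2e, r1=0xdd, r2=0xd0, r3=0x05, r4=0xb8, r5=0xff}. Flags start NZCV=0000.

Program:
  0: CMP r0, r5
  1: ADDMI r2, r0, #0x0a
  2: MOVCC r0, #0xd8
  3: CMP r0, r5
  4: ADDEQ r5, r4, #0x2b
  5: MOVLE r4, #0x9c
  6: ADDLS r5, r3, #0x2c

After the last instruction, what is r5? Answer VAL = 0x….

VAL = 0x31

[0] flags=0000 → (cmp)
[1] flags=0000 MI?F → skip
[2] flags=0000 CC?T → r0=0xd8
[3] flags=1000 → (cmp)
[4] flags=1000 EQ?F → skip
[5] flags=1000 LE?T → r4=0x9c
[6] flags=1000 LS?T → r5=0x31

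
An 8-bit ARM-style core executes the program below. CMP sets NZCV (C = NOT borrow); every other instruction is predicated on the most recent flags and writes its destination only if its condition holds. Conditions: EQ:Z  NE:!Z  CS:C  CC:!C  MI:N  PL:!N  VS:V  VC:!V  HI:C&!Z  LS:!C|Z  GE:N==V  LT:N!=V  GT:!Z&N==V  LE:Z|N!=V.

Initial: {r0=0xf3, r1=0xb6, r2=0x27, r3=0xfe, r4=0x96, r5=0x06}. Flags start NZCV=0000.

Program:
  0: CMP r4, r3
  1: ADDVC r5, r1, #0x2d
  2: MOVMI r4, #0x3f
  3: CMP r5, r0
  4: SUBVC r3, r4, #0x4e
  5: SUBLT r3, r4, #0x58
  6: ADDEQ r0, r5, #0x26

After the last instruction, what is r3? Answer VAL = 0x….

VAL = 0xe7

0: ✓ CMP  NZCV=1000
1: ✓ ADDVC  r5←0xe3
2: ✓ MOVMI  r4←0x3f
3: ✓ CMP  NZCV=1000
4: ✓ SUBVC  r3←0xf1
5: ✓ SUBLT  r3←0xe7
6: · ADDEQ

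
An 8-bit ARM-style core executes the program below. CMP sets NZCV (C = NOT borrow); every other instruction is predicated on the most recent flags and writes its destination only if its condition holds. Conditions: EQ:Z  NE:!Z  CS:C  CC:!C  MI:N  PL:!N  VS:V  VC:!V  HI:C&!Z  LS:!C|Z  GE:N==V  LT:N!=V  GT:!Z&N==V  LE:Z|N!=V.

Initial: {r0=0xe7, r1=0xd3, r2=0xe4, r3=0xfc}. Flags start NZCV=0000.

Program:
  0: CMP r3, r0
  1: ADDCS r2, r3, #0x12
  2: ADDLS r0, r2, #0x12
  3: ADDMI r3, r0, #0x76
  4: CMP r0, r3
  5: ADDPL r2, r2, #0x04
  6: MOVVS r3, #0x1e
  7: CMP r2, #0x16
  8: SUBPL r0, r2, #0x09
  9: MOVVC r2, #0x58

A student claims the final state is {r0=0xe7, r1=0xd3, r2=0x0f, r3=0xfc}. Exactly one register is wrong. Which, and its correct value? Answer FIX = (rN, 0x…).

FIX = (r2, 0x58)

[0] flags=0010 → (cmp)
[1] flags=0010 CS?T → r2=0x0e
[2] flags=0010 LS?F → skip
[3] flags=0010 MI?F → skip
[4] flags=1000 → (cmp)
[5] flags=1000 PL?F → skip
[6] flags=1000 VS?F → skip
[7] flags=1000 → (cmp)
[8] flags=1000 PL?F → skip
[9] flags=1000 VC?T → r2=0x58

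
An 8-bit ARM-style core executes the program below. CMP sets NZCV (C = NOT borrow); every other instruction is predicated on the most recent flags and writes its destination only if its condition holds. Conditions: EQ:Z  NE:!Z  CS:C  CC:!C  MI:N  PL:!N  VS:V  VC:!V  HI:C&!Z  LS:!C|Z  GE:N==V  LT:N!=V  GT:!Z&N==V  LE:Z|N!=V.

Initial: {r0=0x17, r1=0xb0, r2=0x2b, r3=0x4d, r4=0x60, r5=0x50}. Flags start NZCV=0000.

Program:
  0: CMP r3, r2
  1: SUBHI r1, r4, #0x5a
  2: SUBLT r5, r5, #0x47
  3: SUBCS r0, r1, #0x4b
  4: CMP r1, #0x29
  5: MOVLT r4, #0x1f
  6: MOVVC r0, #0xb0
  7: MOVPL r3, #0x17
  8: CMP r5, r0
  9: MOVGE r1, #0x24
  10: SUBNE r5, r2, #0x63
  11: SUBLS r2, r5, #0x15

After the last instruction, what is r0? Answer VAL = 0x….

VAL = 0xb0

0: ✓ CMP  NZCV=0010
1: ✓ SUBHI  r1←0x06
2: · SUBLT
3: ✓ SUBCS  r0←0xbb
4: ✓ CMP  NZCV=1000
5: ✓ MOVLT  r4←0x1f
6: ✓ MOVVC  r0←0xb0
7: · MOVPL
8: ✓ CMP  NZCV=1001
9: ✓ MOVGE  r1←0x24
10: ✓ SUBNE  r5←0xc8
11: ✓ SUBLS  r2←0xb3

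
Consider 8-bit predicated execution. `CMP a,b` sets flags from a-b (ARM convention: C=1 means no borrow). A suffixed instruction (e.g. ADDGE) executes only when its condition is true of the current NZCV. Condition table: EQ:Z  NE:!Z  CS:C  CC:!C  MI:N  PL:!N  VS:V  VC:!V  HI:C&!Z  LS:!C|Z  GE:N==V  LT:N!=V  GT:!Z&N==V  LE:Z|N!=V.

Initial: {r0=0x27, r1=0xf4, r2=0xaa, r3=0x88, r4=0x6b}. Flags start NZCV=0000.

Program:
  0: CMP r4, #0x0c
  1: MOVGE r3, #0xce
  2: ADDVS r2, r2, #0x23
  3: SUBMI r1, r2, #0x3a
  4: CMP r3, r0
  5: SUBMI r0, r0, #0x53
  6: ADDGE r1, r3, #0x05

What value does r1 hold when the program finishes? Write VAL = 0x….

VAL = 0xf4

[0] flags=0010 → (cmp)
[1] flags=0010 GE?T → r3=0xce
[2] flags=0010 VS?F → skip
[3] flags=0010 MI?F → skip
[4] flags=1010 → (cmp)
[5] flags=1010 MI?T → r0=0xd4
[6] flags=1010 GE?F → skip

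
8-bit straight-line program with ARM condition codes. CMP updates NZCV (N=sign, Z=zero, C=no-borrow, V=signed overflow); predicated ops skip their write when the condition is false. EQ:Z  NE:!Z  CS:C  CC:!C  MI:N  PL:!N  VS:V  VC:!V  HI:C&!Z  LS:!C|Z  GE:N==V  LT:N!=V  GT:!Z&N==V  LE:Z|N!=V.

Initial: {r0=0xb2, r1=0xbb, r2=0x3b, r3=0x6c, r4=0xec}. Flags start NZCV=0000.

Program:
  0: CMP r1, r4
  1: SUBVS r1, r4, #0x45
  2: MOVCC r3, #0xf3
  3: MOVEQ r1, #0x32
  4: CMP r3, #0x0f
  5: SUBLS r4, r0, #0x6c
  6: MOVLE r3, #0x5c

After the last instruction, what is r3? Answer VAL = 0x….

0: ✓ CMP  NZCV=1000
1: · SUBVS
2: ✓ MOVCC  r3←0xf3
3: · MOVEQ
4: ✓ CMP  NZCV=1010
5: · SUBLS
6: ✓ MOVLE  r3←0x5c

VAL = 0x5c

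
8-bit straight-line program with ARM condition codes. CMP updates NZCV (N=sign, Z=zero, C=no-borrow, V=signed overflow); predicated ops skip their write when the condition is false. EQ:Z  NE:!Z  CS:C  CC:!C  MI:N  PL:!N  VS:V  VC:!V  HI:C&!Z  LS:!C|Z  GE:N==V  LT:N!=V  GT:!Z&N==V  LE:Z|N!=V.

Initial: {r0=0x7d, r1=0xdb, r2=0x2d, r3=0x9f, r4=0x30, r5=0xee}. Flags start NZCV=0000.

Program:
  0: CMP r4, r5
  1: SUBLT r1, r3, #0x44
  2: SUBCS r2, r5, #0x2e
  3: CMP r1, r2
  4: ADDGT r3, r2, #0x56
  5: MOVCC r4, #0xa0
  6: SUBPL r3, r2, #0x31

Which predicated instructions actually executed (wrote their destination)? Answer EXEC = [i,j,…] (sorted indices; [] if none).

0: ✓ CMP  NZCV=0000
1: · SUBLT
2: · SUBCS
3: ✓ CMP  NZCV=1010
4: · ADDGT
5: · MOVCC
6: · SUBPL

EXEC = []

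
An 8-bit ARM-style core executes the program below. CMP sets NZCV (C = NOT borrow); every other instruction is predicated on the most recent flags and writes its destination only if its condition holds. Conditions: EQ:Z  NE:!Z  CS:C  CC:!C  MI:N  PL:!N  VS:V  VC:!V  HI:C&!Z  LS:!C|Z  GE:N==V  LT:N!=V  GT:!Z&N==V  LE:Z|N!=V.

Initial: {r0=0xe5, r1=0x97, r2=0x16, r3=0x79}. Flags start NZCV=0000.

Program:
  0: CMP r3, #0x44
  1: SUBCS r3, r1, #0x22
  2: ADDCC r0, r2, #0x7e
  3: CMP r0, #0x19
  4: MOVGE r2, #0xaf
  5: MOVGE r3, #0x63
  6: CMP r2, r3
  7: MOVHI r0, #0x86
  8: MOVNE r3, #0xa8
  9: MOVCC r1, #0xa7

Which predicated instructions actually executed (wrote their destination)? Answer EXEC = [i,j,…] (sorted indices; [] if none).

EXEC = [1,8,9]

[0] flags=0010 → (cmp)
[1] flags=0010 CS?T → r3=0x75
[2] flags=0010 CC?F → skip
[3] flags=1010 → (cmp)
[4] flags=1010 GE?F → skip
[5] flags=1010 GE?F → skip
[6] flags=1000 → (cmp)
[7] flags=1000 HI?F → skip
[8] flags=1000 NE?T → r3=0xa8
[9] flags=1000 CC?T → r1=0xa7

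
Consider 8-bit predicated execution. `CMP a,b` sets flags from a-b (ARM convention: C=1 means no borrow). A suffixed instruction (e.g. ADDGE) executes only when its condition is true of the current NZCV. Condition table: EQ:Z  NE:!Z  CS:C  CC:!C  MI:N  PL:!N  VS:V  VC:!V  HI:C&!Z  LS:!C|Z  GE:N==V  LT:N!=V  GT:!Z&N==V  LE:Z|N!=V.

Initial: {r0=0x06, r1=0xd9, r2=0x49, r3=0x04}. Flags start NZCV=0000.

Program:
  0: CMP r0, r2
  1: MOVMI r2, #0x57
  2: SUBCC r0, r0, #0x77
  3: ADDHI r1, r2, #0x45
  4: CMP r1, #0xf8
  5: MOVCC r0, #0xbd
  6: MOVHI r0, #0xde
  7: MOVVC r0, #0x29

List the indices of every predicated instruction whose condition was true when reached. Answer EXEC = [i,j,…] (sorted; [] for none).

EXEC = [1,2,5,7]

0: ✓ CMP  NZCV=1000
1: ✓ MOVMI  r2←0x57
2: ✓ SUBCC  r0←0x8f
3: · ADDHI
4: ✓ CMP  NZCV=1000
5: ✓ MOVCC  r0←0xbd
6: · MOVHI
7: ✓ MOVVC  r0←0x29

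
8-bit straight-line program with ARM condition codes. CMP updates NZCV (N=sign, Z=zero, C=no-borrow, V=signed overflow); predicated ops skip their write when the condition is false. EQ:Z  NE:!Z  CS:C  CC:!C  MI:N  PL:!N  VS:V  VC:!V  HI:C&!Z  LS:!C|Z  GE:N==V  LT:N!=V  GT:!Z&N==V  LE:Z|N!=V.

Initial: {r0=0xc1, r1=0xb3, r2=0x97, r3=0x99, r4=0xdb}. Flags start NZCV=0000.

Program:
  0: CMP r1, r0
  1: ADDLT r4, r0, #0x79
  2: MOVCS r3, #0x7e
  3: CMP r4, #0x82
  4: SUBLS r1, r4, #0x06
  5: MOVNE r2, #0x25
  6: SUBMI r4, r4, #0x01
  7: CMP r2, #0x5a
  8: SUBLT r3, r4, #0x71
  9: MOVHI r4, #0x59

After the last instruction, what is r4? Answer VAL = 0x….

VAL = 0x39

[0] flags=1000 → (cmp)
[1] flags=1000 LT?T → r4=0x3a
[2] flags=1000 CS?F → skip
[3] flags=1001 → (cmp)
[4] flags=1001 LS?T → r1=0x34
[5] flags=1001 NE?T → r2=0x25
[6] flags=1001 MI?T → r4=0x39
[7] flags=1000 → (cmp)
[8] flags=1000 LT?T → r3=0xc8
[9] flags=1000 HI?F → skip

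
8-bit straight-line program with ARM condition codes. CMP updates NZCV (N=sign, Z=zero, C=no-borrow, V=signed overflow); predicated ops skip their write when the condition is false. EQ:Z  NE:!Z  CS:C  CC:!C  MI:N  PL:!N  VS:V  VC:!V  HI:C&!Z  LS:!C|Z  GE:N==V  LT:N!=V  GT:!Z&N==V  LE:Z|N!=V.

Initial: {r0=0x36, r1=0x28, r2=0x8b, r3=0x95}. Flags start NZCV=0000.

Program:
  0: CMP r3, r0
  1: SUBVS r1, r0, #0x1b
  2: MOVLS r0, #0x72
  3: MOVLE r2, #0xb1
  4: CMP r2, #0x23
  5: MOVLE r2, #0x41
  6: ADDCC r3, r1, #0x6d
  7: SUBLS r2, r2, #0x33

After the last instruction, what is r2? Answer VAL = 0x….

VAL = 0x41

0: ✓ CMP  NZCV=0011
1: ✓ SUBVS  r1←0x1b
2: · MOVLS
3: ✓ MOVLE  r2←0xb1
4: ✓ CMP  NZCV=1010
5: ✓ MOVLE  r2←0x41
6: · ADDCC
7: · SUBLS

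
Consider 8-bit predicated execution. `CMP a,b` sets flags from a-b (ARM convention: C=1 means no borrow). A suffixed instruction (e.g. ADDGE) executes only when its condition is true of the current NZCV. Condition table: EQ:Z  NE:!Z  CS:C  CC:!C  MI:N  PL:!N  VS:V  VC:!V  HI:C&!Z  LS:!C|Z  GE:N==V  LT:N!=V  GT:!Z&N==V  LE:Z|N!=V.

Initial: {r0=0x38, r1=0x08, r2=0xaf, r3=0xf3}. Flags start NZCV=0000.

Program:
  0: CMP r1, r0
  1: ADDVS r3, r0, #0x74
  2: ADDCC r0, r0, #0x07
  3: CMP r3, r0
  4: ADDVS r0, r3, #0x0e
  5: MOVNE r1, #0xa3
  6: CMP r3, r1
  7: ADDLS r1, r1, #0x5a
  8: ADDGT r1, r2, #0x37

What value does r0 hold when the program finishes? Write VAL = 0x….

VAL = 0x3f

[0] flags=1000 → (cmp)
[1] flags=1000 VS?F → skip
[2] flags=1000 CC?T → r0=0x3f
[3] flags=1010 → (cmp)
[4] flags=1010 VS?F → skip
[5] flags=1010 NE?T → r1=0xa3
[6] flags=0010 → (cmp)
[7] flags=0010 LS?F → skip
[8] flags=0010 GT?T → r1=0xe6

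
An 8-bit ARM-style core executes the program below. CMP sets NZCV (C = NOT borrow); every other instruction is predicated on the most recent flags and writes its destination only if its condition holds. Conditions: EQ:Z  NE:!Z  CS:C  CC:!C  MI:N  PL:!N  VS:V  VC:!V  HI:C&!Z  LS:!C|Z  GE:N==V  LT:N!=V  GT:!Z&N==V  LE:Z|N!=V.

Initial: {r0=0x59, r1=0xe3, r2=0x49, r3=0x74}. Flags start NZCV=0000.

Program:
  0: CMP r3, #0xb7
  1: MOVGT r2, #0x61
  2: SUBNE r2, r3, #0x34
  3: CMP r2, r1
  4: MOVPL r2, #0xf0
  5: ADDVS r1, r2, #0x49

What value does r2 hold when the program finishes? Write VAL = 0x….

VAL = 0xf0

[0] flags=1001 → (cmp)
[1] flags=1001 GT?T → r2=0x61
[2] flags=1001 NE?T → r2=0x40
[3] flags=0000 → (cmp)
[4] flags=0000 PL?T → r2=0xf0
[5] flags=0000 VS?F → skip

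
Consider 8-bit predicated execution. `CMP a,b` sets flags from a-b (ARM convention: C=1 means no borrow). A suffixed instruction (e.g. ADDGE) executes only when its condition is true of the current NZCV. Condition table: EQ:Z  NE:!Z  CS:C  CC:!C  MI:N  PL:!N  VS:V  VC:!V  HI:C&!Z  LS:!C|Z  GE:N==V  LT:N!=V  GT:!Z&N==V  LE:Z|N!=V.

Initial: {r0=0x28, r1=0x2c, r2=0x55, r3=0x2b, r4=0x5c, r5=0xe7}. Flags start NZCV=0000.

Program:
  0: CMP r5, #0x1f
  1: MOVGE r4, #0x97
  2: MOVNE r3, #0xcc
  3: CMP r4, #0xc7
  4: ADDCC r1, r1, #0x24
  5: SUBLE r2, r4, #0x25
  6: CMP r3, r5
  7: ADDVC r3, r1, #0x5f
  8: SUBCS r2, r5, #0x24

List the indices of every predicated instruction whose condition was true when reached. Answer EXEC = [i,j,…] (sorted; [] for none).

EXEC = [2,4,7]

[0] flags=1010 → (cmp)
[1] flags=1010 GE?F → skip
[2] flags=1010 NE?T → r3=0xcc
[3] flags=1001 → (cmp)
[4] flags=1001 CC?T → r1=0x50
[5] flags=1001 LE?F → skip
[6] flags=1000 → (cmp)
[7] flags=1000 VC?T → r3=0xaf
[8] flags=1000 CS?F → skip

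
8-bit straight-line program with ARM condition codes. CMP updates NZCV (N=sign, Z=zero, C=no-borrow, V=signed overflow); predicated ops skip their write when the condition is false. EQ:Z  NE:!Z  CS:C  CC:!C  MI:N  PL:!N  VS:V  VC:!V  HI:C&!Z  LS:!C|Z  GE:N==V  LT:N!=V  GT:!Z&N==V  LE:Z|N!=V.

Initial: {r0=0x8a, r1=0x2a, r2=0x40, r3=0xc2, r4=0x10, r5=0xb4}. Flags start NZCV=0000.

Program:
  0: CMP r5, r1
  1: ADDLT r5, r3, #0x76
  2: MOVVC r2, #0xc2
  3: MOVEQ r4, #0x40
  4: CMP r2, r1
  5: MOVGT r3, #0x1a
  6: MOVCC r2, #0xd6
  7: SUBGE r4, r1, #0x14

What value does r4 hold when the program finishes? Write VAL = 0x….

[0] flags=1010 → (cmp)
[1] flags=1010 LT?T → r5=0x38
[2] flags=1010 VC?T → r2=0xc2
[3] flags=1010 EQ?F → skip
[4] flags=1010 → (cmp)
[5] flags=1010 GT?F → skip
[6] flags=1010 CC?F → skip
[7] flags=1010 GE?F → skip

VAL = 0x10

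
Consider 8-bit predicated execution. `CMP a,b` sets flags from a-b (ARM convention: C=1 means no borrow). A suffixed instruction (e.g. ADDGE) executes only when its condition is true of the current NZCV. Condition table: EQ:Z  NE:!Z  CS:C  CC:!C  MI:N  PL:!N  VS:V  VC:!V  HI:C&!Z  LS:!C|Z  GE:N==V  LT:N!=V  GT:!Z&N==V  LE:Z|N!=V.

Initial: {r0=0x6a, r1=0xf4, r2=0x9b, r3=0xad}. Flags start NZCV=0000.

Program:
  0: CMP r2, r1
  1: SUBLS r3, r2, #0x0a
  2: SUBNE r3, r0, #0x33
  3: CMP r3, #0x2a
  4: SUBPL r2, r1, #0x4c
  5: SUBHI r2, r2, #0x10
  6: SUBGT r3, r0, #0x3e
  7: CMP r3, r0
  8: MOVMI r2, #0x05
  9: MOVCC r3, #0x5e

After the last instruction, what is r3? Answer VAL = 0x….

0: ✓ CMP  NZCV=1000
1: ✓ SUBLS  r3←0x91
2: ✓ SUBNE  r3←0x37
3: ✓ CMP  NZCV=0010
4: ✓ SUBPL  r2←0xa8
5: ✓ SUBHI  r2←0x98
6: ✓ SUBGT  r3←0x2c
7: ✓ CMP  NZCV=1000
8: ✓ MOVMI  r2←0x05
9: ✓ MOVCC  r3←0x5e

VAL = 0x5e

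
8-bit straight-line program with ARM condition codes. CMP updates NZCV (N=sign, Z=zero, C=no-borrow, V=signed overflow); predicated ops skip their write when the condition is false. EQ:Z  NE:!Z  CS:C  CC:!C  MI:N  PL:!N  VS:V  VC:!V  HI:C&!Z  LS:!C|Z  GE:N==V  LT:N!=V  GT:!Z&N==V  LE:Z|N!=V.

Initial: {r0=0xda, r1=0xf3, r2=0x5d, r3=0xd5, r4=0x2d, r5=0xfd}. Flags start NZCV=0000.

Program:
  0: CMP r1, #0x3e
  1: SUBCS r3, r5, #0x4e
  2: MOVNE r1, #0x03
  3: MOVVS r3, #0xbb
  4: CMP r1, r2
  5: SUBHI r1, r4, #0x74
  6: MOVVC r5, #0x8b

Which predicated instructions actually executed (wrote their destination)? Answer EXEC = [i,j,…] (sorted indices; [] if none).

[0] flags=1010 → (cmp)
[1] flags=1010 CS?T → r3=0xaf
[2] flags=1010 NE?T → r1=0x03
[3] flags=1010 VS?F → skip
[4] flags=1000 → (cmp)
[5] flags=1000 HI?F → skip
[6] flags=1000 VC?T → r5=0x8b

EXEC = [1,2,6]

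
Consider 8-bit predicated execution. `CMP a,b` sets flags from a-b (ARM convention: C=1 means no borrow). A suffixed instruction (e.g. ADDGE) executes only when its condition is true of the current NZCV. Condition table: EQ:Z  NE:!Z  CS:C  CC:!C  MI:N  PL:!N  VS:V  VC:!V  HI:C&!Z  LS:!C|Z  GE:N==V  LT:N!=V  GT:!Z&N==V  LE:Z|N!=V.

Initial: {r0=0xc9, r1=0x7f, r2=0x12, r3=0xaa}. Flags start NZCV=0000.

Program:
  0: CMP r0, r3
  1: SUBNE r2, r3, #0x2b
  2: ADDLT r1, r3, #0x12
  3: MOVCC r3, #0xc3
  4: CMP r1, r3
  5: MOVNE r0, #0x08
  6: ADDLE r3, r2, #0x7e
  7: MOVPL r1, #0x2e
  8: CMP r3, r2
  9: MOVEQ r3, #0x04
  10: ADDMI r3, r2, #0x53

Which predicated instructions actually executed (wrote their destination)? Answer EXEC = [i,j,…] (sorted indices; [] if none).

EXEC = [1,5]

0: ✓ CMP  NZCV=0010
1: ✓ SUBNE  r2←0x7f
2: · ADDLT
3: · MOVCC
4: ✓ CMP  NZCV=1001
5: ✓ MOVNE  r0←0x08
6: · ADDLE
7: · MOVPL
8: ✓ CMP  NZCV=0011
9: · MOVEQ
10: · ADDMI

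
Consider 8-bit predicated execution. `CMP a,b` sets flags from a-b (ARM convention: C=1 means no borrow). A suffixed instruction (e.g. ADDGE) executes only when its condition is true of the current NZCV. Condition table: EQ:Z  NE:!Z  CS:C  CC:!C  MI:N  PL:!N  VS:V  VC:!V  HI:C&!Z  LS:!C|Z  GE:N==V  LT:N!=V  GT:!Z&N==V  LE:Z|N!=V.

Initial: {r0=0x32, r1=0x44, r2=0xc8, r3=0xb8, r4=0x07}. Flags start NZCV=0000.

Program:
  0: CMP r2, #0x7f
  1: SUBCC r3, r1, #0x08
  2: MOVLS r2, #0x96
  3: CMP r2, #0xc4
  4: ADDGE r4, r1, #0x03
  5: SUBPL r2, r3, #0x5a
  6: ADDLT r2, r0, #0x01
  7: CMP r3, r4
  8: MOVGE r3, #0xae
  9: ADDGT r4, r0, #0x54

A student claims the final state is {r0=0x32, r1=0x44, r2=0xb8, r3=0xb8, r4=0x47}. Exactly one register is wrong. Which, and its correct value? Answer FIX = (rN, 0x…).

0: ✓ CMP  NZCV=0011
1: · SUBCC
2: · MOVLS
3: ✓ CMP  NZCV=0010
4: ✓ ADDGE  r4←0x47
5: ✓ SUBPL  r2←0x5e
6: · ADDLT
7: ✓ CMP  NZCV=0011
8: · MOVGE
9: · ADDGT

FIX = (r2, 0x5e)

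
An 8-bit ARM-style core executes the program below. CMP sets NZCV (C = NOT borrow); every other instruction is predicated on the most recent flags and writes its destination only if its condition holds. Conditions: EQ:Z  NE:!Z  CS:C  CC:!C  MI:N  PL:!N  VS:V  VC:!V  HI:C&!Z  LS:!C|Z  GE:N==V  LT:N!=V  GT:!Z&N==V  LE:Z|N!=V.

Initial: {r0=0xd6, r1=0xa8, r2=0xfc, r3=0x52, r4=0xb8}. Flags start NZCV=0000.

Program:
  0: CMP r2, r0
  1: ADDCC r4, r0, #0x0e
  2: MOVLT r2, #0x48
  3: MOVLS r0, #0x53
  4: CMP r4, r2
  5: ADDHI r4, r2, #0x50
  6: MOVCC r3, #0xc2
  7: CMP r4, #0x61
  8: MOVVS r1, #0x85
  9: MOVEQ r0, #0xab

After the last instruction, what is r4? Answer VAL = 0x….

VAL = 0xb8

0: ✓ CMP  NZCV=0010
1: · ADDCC
2: · MOVLT
3: · MOVLS
4: ✓ CMP  NZCV=1000
5: · ADDHI
6: ✓ MOVCC  r3←0xc2
7: ✓ CMP  NZCV=0011
8: ✓ MOVVS  r1←0x85
9: · MOVEQ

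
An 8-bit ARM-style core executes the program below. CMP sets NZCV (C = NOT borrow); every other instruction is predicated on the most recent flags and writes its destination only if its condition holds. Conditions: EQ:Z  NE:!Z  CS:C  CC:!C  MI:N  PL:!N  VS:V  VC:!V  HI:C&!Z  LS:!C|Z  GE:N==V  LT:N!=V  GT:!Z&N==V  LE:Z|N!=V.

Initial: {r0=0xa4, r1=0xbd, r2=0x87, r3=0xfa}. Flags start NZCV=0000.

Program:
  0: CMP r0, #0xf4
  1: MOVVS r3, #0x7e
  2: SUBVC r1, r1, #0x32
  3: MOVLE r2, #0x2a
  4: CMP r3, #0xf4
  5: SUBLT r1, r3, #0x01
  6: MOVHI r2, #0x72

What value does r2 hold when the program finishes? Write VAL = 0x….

0: ✓ CMP  NZCV=1000
1: · MOVVS
2: ✓ SUBVC  r1←0x8b
3: ✓ MOVLE  r2←0x2a
4: ✓ CMP  NZCV=0010
5: · SUBLT
6: ✓ MOVHI  r2←0x72

VAL = 0x72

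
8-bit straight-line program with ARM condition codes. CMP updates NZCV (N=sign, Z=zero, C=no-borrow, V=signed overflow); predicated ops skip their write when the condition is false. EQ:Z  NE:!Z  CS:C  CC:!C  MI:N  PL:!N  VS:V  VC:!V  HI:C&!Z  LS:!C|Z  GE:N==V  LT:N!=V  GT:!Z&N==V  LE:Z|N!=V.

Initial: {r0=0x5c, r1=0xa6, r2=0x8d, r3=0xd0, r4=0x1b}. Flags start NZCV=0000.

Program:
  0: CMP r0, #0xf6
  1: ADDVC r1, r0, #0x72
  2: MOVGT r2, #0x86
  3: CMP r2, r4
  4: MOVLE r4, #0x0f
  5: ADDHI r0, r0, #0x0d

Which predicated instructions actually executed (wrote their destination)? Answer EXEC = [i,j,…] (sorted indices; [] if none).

[0] flags=0000 → (cmp)
[1] flags=0000 VC?T → r1=0xce
[2] flags=0000 GT?T → r2=0x86
[3] flags=0011 → (cmp)
[4] flags=0011 LE?T → r4=0x0f
[5] flags=0011 HI?T → r0=0x69

EXEC = [1,2,4,5]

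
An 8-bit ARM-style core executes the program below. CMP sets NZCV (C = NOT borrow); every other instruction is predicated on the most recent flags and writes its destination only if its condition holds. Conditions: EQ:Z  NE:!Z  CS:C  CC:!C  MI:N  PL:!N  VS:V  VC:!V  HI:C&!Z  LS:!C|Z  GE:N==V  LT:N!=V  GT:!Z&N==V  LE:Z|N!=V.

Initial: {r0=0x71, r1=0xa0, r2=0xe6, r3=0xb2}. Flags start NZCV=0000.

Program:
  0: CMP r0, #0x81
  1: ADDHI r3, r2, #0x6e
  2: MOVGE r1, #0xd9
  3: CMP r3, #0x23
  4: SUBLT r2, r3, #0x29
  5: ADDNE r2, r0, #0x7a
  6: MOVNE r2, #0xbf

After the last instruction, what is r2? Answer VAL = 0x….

[0] flags=1001 → (cmp)
[1] flags=1001 HI?F → skip
[2] flags=1001 GE?T → r1=0xd9
[3] flags=1010 → (cmp)
[4] flags=1010 LT?T → r2=0x89
[5] flags=1010 NE?T → r2=0xeb
[6] flags=1010 NE?T → r2=0xbf

VAL = 0xbf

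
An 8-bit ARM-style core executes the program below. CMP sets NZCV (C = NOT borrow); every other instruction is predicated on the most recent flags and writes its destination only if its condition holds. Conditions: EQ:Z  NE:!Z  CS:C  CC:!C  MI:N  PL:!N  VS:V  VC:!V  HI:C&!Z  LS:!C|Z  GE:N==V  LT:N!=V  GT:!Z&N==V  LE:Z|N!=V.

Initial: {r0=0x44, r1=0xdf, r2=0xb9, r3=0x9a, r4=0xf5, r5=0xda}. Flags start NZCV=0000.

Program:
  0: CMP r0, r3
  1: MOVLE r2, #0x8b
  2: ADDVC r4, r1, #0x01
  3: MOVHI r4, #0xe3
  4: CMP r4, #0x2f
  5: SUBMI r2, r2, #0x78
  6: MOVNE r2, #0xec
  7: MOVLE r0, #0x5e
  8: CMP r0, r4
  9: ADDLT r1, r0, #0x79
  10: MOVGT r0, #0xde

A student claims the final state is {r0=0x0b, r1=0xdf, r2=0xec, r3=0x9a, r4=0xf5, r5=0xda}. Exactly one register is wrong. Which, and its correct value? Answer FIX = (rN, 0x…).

FIX = (r0, 0xde)

[0] flags=1001 → (cmp)
[1] flags=1001 LE?F → skip
[2] flags=1001 VC?F → skip
[3] flags=1001 HI?F → skip
[4] flags=1010 → (cmp)
[5] flags=1010 MI?T → r2=0x41
[6] flags=1010 NE?T → r2=0xec
[7] flags=1010 LE?T → r0=0x5e
[8] flags=0000 → (cmp)
[9] flags=0000 LT?F → skip
[10] flags=0000 GT?T → r0=0xde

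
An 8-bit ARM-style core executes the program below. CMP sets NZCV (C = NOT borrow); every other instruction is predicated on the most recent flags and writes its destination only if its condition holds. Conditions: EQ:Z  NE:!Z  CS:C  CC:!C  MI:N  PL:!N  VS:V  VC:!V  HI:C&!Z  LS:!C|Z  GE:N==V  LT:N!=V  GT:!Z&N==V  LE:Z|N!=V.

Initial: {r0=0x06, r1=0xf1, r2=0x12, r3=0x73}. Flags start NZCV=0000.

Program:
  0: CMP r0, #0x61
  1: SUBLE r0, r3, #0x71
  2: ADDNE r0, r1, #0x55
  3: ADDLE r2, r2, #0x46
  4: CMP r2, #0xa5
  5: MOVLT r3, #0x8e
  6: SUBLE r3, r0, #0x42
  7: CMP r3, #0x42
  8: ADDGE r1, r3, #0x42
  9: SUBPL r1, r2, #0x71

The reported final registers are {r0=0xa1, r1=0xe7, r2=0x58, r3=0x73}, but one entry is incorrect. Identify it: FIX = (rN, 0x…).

[0] flags=1000 → (cmp)
[1] flags=1000 LE?T → r0=0x02
[2] flags=1000 NE?T → r0=0x46
[3] flags=1000 LE?T → r2=0x58
[4] flags=1001 → (cmp)
[5] flags=1001 LT?F → skip
[6] flags=1001 LE?F → skip
[7] flags=0010 → (cmp)
[8] flags=0010 GE?T → r1=0xb5
[9] flags=0010 PL?T → r1=0xe7

FIX = (r0, 0x46)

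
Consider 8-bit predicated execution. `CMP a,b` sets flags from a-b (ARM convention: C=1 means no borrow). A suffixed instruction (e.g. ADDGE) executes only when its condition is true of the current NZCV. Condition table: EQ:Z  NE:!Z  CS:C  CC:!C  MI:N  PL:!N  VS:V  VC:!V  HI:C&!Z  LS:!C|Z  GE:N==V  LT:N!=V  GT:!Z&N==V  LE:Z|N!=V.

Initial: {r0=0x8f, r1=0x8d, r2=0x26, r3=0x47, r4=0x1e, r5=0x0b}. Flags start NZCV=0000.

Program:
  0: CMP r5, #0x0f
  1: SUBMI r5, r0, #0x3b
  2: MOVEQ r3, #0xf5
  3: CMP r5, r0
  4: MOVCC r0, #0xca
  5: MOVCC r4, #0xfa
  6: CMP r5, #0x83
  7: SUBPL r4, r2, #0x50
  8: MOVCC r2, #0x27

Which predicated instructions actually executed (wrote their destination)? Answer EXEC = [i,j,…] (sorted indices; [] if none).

[0] flags=1000 → (cmp)
[1] flags=1000 MI?T → r5=0x54
[2] flags=1000 EQ?F → skip
[3] flags=1001 → (cmp)
[4] flags=1001 CC?T → r0=0xca
[5] flags=1001 CC?T → r4=0xfa
[6] flags=1001 → (cmp)
[7] flags=1001 PL?F → skip
[8] flags=1001 CC?T → r2=0x27

EXEC = [1,4,5,8]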